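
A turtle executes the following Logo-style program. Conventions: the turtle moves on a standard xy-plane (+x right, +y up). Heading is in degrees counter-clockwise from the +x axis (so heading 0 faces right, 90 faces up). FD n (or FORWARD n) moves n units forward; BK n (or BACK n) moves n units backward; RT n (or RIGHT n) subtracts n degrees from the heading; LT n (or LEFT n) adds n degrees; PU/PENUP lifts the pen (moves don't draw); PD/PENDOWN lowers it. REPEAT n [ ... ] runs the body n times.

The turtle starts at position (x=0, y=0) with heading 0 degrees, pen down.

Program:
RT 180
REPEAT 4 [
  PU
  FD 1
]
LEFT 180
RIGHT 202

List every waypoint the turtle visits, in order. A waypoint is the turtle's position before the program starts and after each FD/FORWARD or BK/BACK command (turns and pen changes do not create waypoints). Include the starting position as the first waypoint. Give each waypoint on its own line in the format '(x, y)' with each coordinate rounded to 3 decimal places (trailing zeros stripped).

Executing turtle program step by step:
Start: pos=(0,0), heading=0, pen down
RT 180: heading 0 -> 180
REPEAT 4 [
  -- iteration 1/4 --
  PU: pen up
  FD 1: (0,0) -> (-1,0) [heading=180, move]
  -- iteration 2/4 --
  PU: pen up
  FD 1: (-1,0) -> (-2,0) [heading=180, move]
  -- iteration 3/4 --
  PU: pen up
  FD 1: (-2,0) -> (-3,0) [heading=180, move]
  -- iteration 4/4 --
  PU: pen up
  FD 1: (-3,0) -> (-4,0) [heading=180, move]
]
LT 180: heading 180 -> 0
RT 202: heading 0 -> 158
Final: pos=(-4,0), heading=158, 0 segment(s) drawn
Waypoints (5 total):
(0, 0)
(-1, 0)
(-2, 0)
(-3, 0)
(-4, 0)

Answer: (0, 0)
(-1, 0)
(-2, 0)
(-3, 0)
(-4, 0)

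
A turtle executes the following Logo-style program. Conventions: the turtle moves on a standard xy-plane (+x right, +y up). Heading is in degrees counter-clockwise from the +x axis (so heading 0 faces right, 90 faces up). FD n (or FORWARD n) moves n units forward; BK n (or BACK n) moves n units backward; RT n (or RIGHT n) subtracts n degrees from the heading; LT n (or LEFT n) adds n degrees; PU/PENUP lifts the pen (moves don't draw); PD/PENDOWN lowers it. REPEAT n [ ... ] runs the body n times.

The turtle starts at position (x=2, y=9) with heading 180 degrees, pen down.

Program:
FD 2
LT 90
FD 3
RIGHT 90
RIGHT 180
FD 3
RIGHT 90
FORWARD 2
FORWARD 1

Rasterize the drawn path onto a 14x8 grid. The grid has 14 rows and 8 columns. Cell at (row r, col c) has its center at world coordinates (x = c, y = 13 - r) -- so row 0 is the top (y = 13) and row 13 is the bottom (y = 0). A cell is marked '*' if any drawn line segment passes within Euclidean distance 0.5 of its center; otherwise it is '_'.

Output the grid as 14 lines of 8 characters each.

Segment 0: (2,9) -> (0,9)
Segment 1: (0,9) -> (-0,6)
Segment 2: (-0,6) -> (3,6)
Segment 3: (3,6) -> (3,4)
Segment 4: (3,4) -> (3,3)

Answer: ________
________
________
________
***_____
*_______
*_______
****____
___*____
___*____
___*____
________
________
________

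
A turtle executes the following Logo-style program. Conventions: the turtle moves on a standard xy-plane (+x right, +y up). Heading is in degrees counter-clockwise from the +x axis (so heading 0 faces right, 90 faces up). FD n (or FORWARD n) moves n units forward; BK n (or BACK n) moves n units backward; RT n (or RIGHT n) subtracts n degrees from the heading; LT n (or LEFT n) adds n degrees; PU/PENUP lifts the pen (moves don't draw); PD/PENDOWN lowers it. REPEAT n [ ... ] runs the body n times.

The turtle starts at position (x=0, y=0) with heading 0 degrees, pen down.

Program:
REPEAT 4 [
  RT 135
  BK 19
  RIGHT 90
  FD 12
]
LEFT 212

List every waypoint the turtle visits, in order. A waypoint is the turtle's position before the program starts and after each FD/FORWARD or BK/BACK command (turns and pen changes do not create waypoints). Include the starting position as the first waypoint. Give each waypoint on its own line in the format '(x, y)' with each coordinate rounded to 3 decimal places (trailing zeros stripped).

Executing turtle program step by step:
Start: pos=(0,0), heading=0, pen down
REPEAT 4 [
  -- iteration 1/4 --
  RT 135: heading 0 -> 225
  BK 19: (0,0) -> (13.435,13.435) [heading=225, draw]
  RT 90: heading 225 -> 135
  FD 12: (13.435,13.435) -> (4.95,21.92) [heading=135, draw]
  -- iteration 2/4 --
  RT 135: heading 135 -> 0
  BK 19: (4.95,21.92) -> (-14.05,21.92) [heading=0, draw]
  RT 90: heading 0 -> 270
  FD 12: (-14.05,21.92) -> (-14.05,9.92) [heading=270, draw]
  -- iteration 3/4 --
  RT 135: heading 270 -> 135
  BK 19: (-14.05,9.92) -> (-0.615,-3.515) [heading=135, draw]
  RT 90: heading 135 -> 45
  FD 12: (-0.615,-3.515) -> (7.87,4.971) [heading=45, draw]
  -- iteration 4/4 --
  RT 135: heading 45 -> 270
  BK 19: (7.87,4.971) -> (7.87,23.971) [heading=270, draw]
  RT 90: heading 270 -> 180
  FD 12: (7.87,23.971) -> (-4.13,23.971) [heading=180, draw]
]
LT 212: heading 180 -> 32
Final: pos=(-4.13,23.971), heading=32, 8 segment(s) drawn
Waypoints (9 total):
(0, 0)
(13.435, 13.435)
(4.95, 21.92)
(-14.05, 21.92)
(-14.05, 9.92)
(-0.615, -3.515)
(7.87, 4.971)
(7.87, 23.971)
(-4.13, 23.971)

Answer: (0, 0)
(13.435, 13.435)
(4.95, 21.92)
(-14.05, 21.92)
(-14.05, 9.92)
(-0.615, -3.515)
(7.87, 4.971)
(7.87, 23.971)
(-4.13, 23.971)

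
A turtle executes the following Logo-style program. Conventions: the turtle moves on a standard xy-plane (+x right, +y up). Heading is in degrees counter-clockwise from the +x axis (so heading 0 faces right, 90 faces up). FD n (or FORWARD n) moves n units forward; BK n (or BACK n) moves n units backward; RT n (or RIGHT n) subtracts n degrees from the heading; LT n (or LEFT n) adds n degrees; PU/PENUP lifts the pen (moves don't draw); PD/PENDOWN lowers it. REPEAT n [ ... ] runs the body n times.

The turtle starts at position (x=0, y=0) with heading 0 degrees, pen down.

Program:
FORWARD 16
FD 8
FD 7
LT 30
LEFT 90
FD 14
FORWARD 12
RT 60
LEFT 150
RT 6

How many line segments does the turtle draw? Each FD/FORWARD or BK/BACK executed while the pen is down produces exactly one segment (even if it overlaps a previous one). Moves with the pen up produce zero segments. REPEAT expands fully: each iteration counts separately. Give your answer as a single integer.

Answer: 5

Derivation:
Executing turtle program step by step:
Start: pos=(0,0), heading=0, pen down
FD 16: (0,0) -> (16,0) [heading=0, draw]
FD 8: (16,0) -> (24,0) [heading=0, draw]
FD 7: (24,0) -> (31,0) [heading=0, draw]
LT 30: heading 0 -> 30
LT 90: heading 30 -> 120
FD 14: (31,0) -> (24,12.124) [heading=120, draw]
FD 12: (24,12.124) -> (18,22.517) [heading=120, draw]
RT 60: heading 120 -> 60
LT 150: heading 60 -> 210
RT 6: heading 210 -> 204
Final: pos=(18,22.517), heading=204, 5 segment(s) drawn
Segments drawn: 5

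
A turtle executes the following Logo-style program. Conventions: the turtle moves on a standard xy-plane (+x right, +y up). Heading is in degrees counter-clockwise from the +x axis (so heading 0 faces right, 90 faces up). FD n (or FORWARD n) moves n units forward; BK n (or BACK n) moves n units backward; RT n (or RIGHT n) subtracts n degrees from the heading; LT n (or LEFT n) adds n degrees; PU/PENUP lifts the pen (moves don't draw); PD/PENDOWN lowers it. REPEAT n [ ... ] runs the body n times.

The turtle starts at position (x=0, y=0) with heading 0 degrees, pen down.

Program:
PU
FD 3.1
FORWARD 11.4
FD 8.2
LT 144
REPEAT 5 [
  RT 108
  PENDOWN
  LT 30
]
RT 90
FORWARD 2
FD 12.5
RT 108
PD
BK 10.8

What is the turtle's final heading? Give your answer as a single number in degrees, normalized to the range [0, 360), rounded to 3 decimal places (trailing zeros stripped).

Executing turtle program step by step:
Start: pos=(0,0), heading=0, pen down
PU: pen up
FD 3.1: (0,0) -> (3.1,0) [heading=0, move]
FD 11.4: (3.1,0) -> (14.5,0) [heading=0, move]
FD 8.2: (14.5,0) -> (22.7,0) [heading=0, move]
LT 144: heading 0 -> 144
REPEAT 5 [
  -- iteration 1/5 --
  RT 108: heading 144 -> 36
  PD: pen down
  LT 30: heading 36 -> 66
  -- iteration 2/5 --
  RT 108: heading 66 -> 318
  PD: pen down
  LT 30: heading 318 -> 348
  -- iteration 3/5 --
  RT 108: heading 348 -> 240
  PD: pen down
  LT 30: heading 240 -> 270
  -- iteration 4/5 --
  RT 108: heading 270 -> 162
  PD: pen down
  LT 30: heading 162 -> 192
  -- iteration 5/5 --
  RT 108: heading 192 -> 84
  PD: pen down
  LT 30: heading 84 -> 114
]
RT 90: heading 114 -> 24
FD 2: (22.7,0) -> (24.527,0.813) [heading=24, draw]
FD 12.5: (24.527,0.813) -> (35.946,5.898) [heading=24, draw]
RT 108: heading 24 -> 276
PD: pen down
BK 10.8: (35.946,5.898) -> (34.818,16.639) [heading=276, draw]
Final: pos=(34.818,16.639), heading=276, 3 segment(s) drawn

Answer: 276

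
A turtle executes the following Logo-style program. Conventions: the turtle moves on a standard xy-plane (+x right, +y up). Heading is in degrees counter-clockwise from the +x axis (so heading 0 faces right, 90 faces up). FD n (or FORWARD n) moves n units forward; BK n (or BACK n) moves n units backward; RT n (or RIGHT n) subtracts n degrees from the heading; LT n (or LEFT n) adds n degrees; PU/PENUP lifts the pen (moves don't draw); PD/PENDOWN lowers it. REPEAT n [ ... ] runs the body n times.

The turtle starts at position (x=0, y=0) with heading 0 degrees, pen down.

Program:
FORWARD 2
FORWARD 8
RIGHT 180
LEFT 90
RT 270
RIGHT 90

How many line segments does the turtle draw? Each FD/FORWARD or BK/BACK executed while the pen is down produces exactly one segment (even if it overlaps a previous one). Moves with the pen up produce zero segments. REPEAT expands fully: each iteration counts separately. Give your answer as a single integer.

Answer: 2

Derivation:
Executing turtle program step by step:
Start: pos=(0,0), heading=0, pen down
FD 2: (0,0) -> (2,0) [heading=0, draw]
FD 8: (2,0) -> (10,0) [heading=0, draw]
RT 180: heading 0 -> 180
LT 90: heading 180 -> 270
RT 270: heading 270 -> 0
RT 90: heading 0 -> 270
Final: pos=(10,0), heading=270, 2 segment(s) drawn
Segments drawn: 2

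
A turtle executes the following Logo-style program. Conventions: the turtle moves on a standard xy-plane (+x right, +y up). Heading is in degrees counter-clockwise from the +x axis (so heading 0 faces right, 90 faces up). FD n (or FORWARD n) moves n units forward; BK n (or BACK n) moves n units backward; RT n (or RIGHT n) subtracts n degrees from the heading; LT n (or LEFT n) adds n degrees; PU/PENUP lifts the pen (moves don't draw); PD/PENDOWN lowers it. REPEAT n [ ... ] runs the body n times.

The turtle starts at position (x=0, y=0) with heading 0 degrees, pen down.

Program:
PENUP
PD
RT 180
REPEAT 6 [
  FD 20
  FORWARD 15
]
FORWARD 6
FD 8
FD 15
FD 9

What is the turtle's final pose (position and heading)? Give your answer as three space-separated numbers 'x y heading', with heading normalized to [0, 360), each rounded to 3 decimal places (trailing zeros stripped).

Executing turtle program step by step:
Start: pos=(0,0), heading=0, pen down
PU: pen up
PD: pen down
RT 180: heading 0 -> 180
REPEAT 6 [
  -- iteration 1/6 --
  FD 20: (0,0) -> (-20,0) [heading=180, draw]
  FD 15: (-20,0) -> (-35,0) [heading=180, draw]
  -- iteration 2/6 --
  FD 20: (-35,0) -> (-55,0) [heading=180, draw]
  FD 15: (-55,0) -> (-70,0) [heading=180, draw]
  -- iteration 3/6 --
  FD 20: (-70,0) -> (-90,0) [heading=180, draw]
  FD 15: (-90,0) -> (-105,0) [heading=180, draw]
  -- iteration 4/6 --
  FD 20: (-105,0) -> (-125,0) [heading=180, draw]
  FD 15: (-125,0) -> (-140,0) [heading=180, draw]
  -- iteration 5/6 --
  FD 20: (-140,0) -> (-160,0) [heading=180, draw]
  FD 15: (-160,0) -> (-175,0) [heading=180, draw]
  -- iteration 6/6 --
  FD 20: (-175,0) -> (-195,0) [heading=180, draw]
  FD 15: (-195,0) -> (-210,0) [heading=180, draw]
]
FD 6: (-210,0) -> (-216,0) [heading=180, draw]
FD 8: (-216,0) -> (-224,0) [heading=180, draw]
FD 15: (-224,0) -> (-239,0) [heading=180, draw]
FD 9: (-239,0) -> (-248,0) [heading=180, draw]
Final: pos=(-248,0), heading=180, 16 segment(s) drawn

Answer: -248 0 180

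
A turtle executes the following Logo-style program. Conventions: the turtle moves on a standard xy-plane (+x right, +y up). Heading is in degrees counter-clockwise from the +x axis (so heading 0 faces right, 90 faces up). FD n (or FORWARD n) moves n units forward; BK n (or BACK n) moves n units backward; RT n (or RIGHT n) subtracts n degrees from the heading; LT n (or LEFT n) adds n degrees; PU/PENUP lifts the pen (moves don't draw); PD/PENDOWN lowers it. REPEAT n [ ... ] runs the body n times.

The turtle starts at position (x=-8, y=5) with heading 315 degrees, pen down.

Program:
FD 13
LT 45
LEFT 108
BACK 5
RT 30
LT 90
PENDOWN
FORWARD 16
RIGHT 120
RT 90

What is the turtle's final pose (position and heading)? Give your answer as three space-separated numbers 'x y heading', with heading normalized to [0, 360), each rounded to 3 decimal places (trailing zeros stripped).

Answer: -12.913 -5.621 318

Derivation:
Executing turtle program step by step:
Start: pos=(-8,5), heading=315, pen down
FD 13: (-8,5) -> (1.192,-4.192) [heading=315, draw]
LT 45: heading 315 -> 0
LT 108: heading 0 -> 108
BK 5: (1.192,-4.192) -> (2.737,-8.948) [heading=108, draw]
RT 30: heading 108 -> 78
LT 90: heading 78 -> 168
PD: pen down
FD 16: (2.737,-8.948) -> (-12.913,-5.621) [heading=168, draw]
RT 120: heading 168 -> 48
RT 90: heading 48 -> 318
Final: pos=(-12.913,-5.621), heading=318, 3 segment(s) drawn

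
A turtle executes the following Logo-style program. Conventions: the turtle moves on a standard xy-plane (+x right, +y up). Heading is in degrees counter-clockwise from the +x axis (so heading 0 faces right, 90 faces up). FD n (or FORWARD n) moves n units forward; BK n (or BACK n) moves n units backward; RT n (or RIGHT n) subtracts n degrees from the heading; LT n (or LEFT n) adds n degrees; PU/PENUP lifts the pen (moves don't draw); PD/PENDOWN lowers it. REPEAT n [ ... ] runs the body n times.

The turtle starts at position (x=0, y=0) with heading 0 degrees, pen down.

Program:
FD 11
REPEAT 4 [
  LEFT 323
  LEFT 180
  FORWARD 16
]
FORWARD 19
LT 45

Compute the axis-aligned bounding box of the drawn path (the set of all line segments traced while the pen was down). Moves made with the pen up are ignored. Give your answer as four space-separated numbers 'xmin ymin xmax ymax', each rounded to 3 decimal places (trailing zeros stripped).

Executing turtle program step by step:
Start: pos=(0,0), heading=0, pen down
FD 11: (0,0) -> (11,0) [heading=0, draw]
REPEAT 4 [
  -- iteration 1/4 --
  LT 323: heading 0 -> 323
  LT 180: heading 323 -> 143
  FD 16: (11,0) -> (-1.778,9.629) [heading=143, draw]
  -- iteration 2/4 --
  LT 323: heading 143 -> 106
  LT 180: heading 106 -> 286
  FD 16: (-1.778,9.629) -> (2.632,-5.751) [heading=286, draw]
  -- iteration 3/4 --
  LT 323: heading 286 -> 249
  LT 180: heading 249 -> 69
  FD 16: (2.632,-5.751) -> (8.366,9.186) [heading=69, draw]
  -- iteration 4/4 --
  LT 323: heading 69 -> 32
  LT 180: heading 32 -> 212
  FD 16: (8.366,9.186) -> (-5.203,0.707) [heading=212, draw]
]
FD 19: (-5.203,0.707) -> (-21.316,-9.361) [heading=212, draw]
LT 45: heading 212 -> 257
Final: pos=(-21.316,-9.361), heading=257, 6 segment(s) drawn

Segment endpoints: x in {-21.316, -5.203, -1.778, 0, 2.632, 8.366, 11}, y in {-9.361, -5.751, 0, 0.707, 9.186, 9.629}
xmin=-21.316, ymin=-9.361, xmax=11, ymax=9.629

Answer: -21.316 -9.361 11 9.629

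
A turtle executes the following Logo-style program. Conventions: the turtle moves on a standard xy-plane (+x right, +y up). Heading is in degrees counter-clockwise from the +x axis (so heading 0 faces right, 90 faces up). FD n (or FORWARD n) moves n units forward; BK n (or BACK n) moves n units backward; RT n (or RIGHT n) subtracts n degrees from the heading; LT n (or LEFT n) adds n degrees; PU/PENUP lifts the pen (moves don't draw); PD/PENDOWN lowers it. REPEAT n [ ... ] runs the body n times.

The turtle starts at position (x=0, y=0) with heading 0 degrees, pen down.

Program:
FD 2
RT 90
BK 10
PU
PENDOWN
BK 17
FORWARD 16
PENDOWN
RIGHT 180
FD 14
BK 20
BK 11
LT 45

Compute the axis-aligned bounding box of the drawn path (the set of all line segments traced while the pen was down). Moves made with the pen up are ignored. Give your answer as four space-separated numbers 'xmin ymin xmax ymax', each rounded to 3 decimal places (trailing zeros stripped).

Executing turtle program step by step:
Start: pos=(0,0), heading=0, pen down
FD 2: (0,0) -> (2,0) [heading=0, draw]
RT 90: heading 0 -> 270
BK 10: (2,0) -> (2,10) [heading=270, draw]
PU: pen up
PD: pen down
BK 17: (2,10) -> (2,27) [heading=270, draw]
FD 16: (2,27) -> (2,11) [heading=270, draw]
PD: pen down
RT 180: heading 270 -> 90
FD 14: (2,11) -> (2,25) [heading=90, draw]
BK 20: (2,25) -> (2,5) [heading=90, draw]
BK 11: (2,5) -> (2,-6) [heading=90, draw]
LT 45: heading 90 -> 135
Final: pos=(2,-6), heading=135, 7 segment(s) drawn

Segment endpoints: x in {0, 2, 2, 2, 2, 2, 2}, y in {-6, 0, 5, 10, 11, 25, 27}
xmin=0, ymin=-6, xmax=2, ymax=27

Answer: 0 -6 2 27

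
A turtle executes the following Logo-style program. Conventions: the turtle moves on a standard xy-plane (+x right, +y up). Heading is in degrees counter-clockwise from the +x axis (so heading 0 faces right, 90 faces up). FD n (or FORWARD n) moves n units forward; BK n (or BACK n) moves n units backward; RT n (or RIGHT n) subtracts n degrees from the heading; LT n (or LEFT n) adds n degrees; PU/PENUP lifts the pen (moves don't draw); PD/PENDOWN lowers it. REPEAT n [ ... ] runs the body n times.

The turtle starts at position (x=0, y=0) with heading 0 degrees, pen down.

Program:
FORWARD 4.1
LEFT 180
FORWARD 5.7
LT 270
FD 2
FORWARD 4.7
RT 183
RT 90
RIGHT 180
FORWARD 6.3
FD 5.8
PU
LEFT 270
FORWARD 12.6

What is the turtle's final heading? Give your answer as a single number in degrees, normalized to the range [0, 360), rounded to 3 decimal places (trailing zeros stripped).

Executing turtle program step by step:
Start: pos=(0,0), heading=0, pen down
FD 4.1: (0,0) -> (4.1,0) [heading=0, draw]
LT 180: heading 0 -> 180
FD 5.7: (4.1,0) -> (-1.6,0) [heading=180, draw]
LT 270: heading 180 -> 90
FD 2: (-1.6,0) -> (-1.6,2) [heading=90, draw]
FD 4.7: (-1.6,2) -> (-1.6,6.7) [heading=90, draw]
RT 183: heading 90 -> 267
RT 90: heading 267 -> 177
RT 180: heading 177 -> 357
FD 6.3: (-1.6,6.7) -> (4.691,6.37) [heading=357, draw]
FD 5.8: (4.691,6.37) -> (10.483,6.067) [heading=357, draw]
PU: pen up
LT 270: heading 357 -> 267
FD 12.6: (10.483,6.067) -> (9.824,-6.516) [heading=267, move]
Final: pos=(9.824,-6.516), heading=267, 6 segment(s) drawn

Answer: 267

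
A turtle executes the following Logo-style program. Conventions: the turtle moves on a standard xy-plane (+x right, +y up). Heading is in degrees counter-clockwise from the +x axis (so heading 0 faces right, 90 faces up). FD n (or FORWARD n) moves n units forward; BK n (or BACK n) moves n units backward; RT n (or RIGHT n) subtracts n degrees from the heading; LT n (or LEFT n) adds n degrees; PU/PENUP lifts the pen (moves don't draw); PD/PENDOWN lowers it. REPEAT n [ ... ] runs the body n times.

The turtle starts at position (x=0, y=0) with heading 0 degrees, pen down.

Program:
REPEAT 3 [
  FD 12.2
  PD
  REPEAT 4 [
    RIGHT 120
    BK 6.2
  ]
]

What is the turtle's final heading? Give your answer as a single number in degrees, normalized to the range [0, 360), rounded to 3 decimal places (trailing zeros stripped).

Answer: 0

Derivation:
Executing turtle program step by step:
Start: pos=(0,0), heading=0, pen down
REPEAT 3 [
  -- iteration 1/3 --
  FD 12.2: (0,0) -> (12.2,0) [heading=0, draw]
  PD: pen down
  REPEAT 4 [
    -- iteration 1/4 --
    RT 120: heading 0 -> 240
    BK 6.2: (12.2,0) -> (15.3,5.369) [heading=240, draw]
    -- iteration 2/4 --
    RT 120: heading 240 -> 120
    BK 6.2: (15.3,5.369) -> (18.4,0) [heading=120, draw]
    -- iteration 3/4 --
    RT 120: heading 120 -> 0
    BK 6.2: (18.4,0) -> (12.2,0) [heading=0, draw]
    -- iteration 4/4 --
    RT 120: heading 0 -> 240
    BK 6.2: (12.2,0) -> (15.3,5.369) [heading=240, draw]
  ]
  -- iteration 2/3 --
  FD 12.2: (15.3,5.369) -> (9.2,-5.196) [heading=240, draw]
  PD: pen down
  REPEAT 4 [
    -- iteration 1/4 --
    RT 120: heading 240 -> 120
    BK 6.2: (9.2,-5.196) -> (12.3,-10.566) [heading=120, draw]
    -- iteration 2/4 --
    RT 120: heading 120 -> 0
    BK 6.2: (12.3,-10.566) -> (6.1,-10.566) [heading=0, draw]
    -- iteration 3/4 --
    RT 120: heading 0 -> 240
    BK 6.2: (6.1,-10.566) -> (9.2,-5.196) [heading=240, draw]
    -- iteration 4/4 --
    RT 120: heading 240 -> 120
    BK 6.2: (9.2,-5.196) -> (12.3,-10.566) [heading=120, draw]
  ]
  -- iteration 3/3 --
  FD 12.2: (12.3,-10.566) -> (6.2,0) [heading=120, draw]
  PD: pen down
  REPEAT 4 [
    -- iteration 1/4 --
    RT 120: heading 120 -> 0
    BK 6.2: (6.2,0) -> (0,0) [heading=0, draw]
    -- iteration 2/4 --
    RT 120: heading 0 -> 240
    BK 6.2: (0,0) -> (3.1,5.369) [heading=240, draw]
    -- iteration 3/4 --
    RT 120: heading 240 -> 120
    BK 6.2: (3.1,5.369) -> (6.2,0) [heading=120, draw]
    -- iteration 4/4 --
    RT 120: heading 120 -> 0
    BK 6.2: (6.2,0) -> (0,0) [heading=0, draw]
  ]
]
Final: pos=(0,0), heading=0, 15 segment(s) drawn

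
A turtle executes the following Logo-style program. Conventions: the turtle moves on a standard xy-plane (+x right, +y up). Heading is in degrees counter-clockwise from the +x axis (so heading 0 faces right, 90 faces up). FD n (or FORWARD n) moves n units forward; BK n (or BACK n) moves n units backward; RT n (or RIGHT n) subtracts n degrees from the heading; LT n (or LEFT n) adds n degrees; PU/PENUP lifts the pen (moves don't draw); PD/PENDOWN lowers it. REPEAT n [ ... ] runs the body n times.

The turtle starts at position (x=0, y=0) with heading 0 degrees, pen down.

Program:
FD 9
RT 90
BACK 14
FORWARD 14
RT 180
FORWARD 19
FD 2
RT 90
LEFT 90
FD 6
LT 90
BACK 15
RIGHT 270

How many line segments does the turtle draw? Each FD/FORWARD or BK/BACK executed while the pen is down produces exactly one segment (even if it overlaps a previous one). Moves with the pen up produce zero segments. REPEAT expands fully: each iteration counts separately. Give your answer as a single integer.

Answer: 7

Derivation:
Executing turtle program step by step:
Start: pos=(0,0), heading=0, pen down
FD 9: (0,0) -> (9,0) [heading=0, draw]
RT 90: heading 0 -> 270
BK 14: (9,0) -> (9,14) [heading=270, draw]
FD 14: (9,14) -> (9,0) [heading=270, draw]
RT 180: heading 270 -> 90
FD 19: (9,0) -> (9,19) [heading=90, draw]
FD 2: (9,19) -> (9,21) [heading=90, draw]
RT 90: heading 90 -> 0
LT 90: heading 0 -> 90
FD 6: (9,21) -> (9,27) [heading=90, draw]
LT 90: heading 90 -> 180
BK 15: (9,27) -> (24,27) [heading=180, draw]
RT 270: heading 180 -> 270
Final: pos=(24,27), heading=270, 7 segment(s) drawn
Segments drawn: 7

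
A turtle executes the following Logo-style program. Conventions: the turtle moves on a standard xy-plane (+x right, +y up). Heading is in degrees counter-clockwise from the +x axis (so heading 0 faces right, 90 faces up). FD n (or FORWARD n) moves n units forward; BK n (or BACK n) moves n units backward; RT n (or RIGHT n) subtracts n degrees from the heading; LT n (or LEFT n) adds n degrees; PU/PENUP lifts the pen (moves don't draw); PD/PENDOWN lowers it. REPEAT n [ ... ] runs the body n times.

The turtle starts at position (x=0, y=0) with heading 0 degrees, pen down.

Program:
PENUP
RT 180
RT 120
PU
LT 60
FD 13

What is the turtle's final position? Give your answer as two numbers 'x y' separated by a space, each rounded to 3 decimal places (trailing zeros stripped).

Answer: -6.5 11.258

Derivation:
Executing turtle program step by step:
Start: pos=(0,0), heading=0, pen down
PU: pen up
RT 180: heading 0 -> 180
RT 120: heading 180 -> 60
PU: pen up
LT 60: heading 60 -> 120
FD 13: (0,0) -> (-6.5,11.258) [heading=120, move]
Final: pos=(-6.5,11.258), heading=120, 0 segment(s) drawn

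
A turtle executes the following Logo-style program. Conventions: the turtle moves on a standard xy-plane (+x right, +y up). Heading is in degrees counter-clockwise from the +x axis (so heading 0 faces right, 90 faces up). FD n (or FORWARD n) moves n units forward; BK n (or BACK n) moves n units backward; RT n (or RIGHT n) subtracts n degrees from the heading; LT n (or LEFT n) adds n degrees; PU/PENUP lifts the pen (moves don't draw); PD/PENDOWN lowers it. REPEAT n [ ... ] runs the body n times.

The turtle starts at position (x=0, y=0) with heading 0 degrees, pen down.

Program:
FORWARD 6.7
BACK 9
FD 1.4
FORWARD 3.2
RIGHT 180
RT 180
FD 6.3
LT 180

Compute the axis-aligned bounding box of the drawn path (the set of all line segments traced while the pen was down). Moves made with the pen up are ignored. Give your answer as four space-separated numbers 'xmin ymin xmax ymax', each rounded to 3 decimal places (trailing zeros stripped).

Executing turtle program step by step:
Start: pos=(0,0), heading=0, pen down
FD 6.7: (0,0) -> (6.7,0) [heading=0, draw]
BK 9: (6.7,0) -> (-2.3,0) [heading=0, draw]
FD 1.4: (-2.3,0) -> (-0.9,0) [heading=0, draw]
FD 3.2: (-0.9,0) -> (2.3,0) [heading=0, draw]
RT 180: heading 0 -> 180
RT 180: heading 180 -> 0
FD 6.3: (2.3,0) -> (8.6,0) [heading=0, draw]
LT 180: heading 0 -> 180
Final: pos=(8.6,0), heading=180, 5 segment(s) drawn

Segment endpoints: x in {-2.3, -0.9, 0, 2.3, 6.7, 8.6}, y in {0, 0}
xmin=-2.3, ymin=0, xmax=8.6, ymax=0

Answer: -2.3 0 8.6 0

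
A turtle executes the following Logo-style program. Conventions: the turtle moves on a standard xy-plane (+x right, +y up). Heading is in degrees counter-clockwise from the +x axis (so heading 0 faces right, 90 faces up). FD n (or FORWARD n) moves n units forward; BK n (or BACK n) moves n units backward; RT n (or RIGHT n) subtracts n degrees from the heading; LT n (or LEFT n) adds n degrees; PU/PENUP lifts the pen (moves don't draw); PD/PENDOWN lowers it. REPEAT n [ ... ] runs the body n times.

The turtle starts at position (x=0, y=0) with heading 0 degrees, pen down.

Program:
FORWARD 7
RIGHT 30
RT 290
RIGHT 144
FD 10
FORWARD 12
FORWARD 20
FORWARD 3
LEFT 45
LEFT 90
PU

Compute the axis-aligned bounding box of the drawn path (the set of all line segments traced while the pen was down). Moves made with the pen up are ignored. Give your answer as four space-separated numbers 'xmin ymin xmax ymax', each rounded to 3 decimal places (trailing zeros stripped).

Executing turtle program step by step:
Start: pos=(0,0), heading=0, pen down
FD 7: (0,0) -> (7,0) [heading=0, draw]
RT 30: heading 0 -> 330
RT 290: heading 330 -> 40
RT 144: heading 40 -> 256
FD 10: (7,0) -> (4.581,-9.703) [heading=256, draw]
FD 12: (4.581,-9.703) -> (1.678,-21.347) [heading=256, draw]
FD 20: (1.678,-21.347) -> (-3.161,-40.752) [heading=256, draw]
FD 3: (-3.161,-40.752) -> (-3.886,-43.663) [heading=256, draw]
LT 45: heading 256 -> 301
LT 90: heading 301 -> 31
PU: pen up
Final: pos=(-3.886,-43.663), heading=31, 5 segment(s) drawn

Segment endpoints: x in {-3.886, -3.161, 0, 1.678, 4.581, 7}, y in {-43.663, -40.752, -21.347, -9.703, 0}
xmin=-3.886, ymin=-43.663, xmax=7, ymax=0

Answer: -3.886 -43.663 7 0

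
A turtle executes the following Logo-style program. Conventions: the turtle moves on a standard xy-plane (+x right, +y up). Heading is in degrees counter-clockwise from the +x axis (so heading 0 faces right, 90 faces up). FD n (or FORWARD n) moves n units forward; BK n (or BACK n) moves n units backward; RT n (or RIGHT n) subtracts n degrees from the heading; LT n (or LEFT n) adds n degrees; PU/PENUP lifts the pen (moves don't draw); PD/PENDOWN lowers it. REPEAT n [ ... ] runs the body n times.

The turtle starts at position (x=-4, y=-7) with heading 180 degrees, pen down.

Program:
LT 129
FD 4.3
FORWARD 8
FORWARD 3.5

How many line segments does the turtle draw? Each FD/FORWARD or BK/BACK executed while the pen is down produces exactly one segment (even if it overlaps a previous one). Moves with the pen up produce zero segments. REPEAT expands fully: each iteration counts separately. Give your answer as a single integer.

Executing turtle program step by step:
Start: pos=(-4,-7), heading=180, pen down
LT 129: heading 180 -> 309
FD 4.3: (-4,-7) -> (-1.294,-10.342) [heading=309, draw]
FD 8: (-1.294,-10.342) -> (3.741,-16.559) [heading=309, draw]
FD 3.5: (3.741,-16.559) -> (5.943,-19.279) [heading=309, draw]
Final: pos=(5.943,-19.279), heading=309, 3 segment(s) drawn
Segments drawn: 3

Answer: 3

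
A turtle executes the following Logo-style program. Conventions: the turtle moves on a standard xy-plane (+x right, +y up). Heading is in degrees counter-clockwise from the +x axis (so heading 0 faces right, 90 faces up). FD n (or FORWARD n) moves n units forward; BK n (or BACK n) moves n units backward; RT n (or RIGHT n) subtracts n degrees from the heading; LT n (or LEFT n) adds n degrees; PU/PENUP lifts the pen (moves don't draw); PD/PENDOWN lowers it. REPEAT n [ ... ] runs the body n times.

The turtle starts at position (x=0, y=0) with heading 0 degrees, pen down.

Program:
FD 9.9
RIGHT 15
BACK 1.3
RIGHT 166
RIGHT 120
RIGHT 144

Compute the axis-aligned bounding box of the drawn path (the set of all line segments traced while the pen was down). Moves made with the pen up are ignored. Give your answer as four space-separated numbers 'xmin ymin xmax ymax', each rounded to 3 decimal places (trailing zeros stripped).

Executing turtle program step by step:
Start: pos=(0,0), heading=0, pen down
FD 9.9: (0,0) -> (9.9,0) [heading=0, draw]
RT 15: heading 0 -> 345
BK 1.3: (9.9,0) -> (8.644,0.336) [heading=345, draw]
RT 166: heading 345 -> 179
RT 120: heading 179 -> 59
RT 144: heading 59 -> 275
Final: pos=(8.644,0.336), heading=275, 2 segment(s) drawn

Segment endpoints: x in {0, 8.644, 9.9}, y in {0, 0.336}
xmin=0, ymin=0, xmax=9.9, ymax=0.336

Answer: 0 0 9.9 0.336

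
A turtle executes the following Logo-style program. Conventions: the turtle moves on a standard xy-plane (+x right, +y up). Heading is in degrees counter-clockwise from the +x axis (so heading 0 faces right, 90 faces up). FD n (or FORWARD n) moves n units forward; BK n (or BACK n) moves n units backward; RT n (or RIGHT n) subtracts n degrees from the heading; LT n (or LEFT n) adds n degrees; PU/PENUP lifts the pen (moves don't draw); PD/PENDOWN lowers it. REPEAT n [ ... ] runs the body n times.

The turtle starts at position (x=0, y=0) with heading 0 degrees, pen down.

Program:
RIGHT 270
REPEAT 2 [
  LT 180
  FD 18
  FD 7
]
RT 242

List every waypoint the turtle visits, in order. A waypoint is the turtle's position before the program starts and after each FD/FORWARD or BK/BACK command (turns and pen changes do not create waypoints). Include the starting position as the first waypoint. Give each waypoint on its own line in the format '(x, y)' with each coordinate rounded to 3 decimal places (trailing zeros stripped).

Answer: (0, 0)
(0, -18)
(0, -25)
(0, -7)
(0, 0)

Derivation:
Executing turtle program step by step:
Start: pos=(0,0), heading=0, pen down
RT 270: heading 0 -> 90
REPEAT 2 [
  -- iteration 1/2 --
  LT 180: heading 90 -> 270
  FD 18: (0,0) -> (0,-18) [heading=270, draw]
  FD 7: (0,-18) -> (0,-25) [heading=270, draw]
  -- iteration 2/2 --
  LT 180: heading 270 -> 90
  FD 18: (0,-25) -> (0,-7) [heading=90, draw]
  FD 7: (0,-7) -> (0,0) [heading=90, draw]
]
RT 242: heading 90 -> 208
Final: pos=(0,0), heading=208, 4 segment(s) drawn
Waypoints (5 total):
(0, 0)
(0, -18)
(0, -25)
(0, -7)
(0, 0)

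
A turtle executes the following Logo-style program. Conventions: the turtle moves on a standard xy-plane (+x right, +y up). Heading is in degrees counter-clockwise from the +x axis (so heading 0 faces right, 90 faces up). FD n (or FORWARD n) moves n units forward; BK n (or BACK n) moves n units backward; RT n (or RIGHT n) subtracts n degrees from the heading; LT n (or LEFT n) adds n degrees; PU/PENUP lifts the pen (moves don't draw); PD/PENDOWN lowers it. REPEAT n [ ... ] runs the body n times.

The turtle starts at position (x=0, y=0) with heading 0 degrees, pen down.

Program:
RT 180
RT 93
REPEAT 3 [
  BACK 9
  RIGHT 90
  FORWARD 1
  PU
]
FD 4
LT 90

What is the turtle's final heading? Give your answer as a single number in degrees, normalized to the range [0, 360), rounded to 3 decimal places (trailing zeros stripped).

Executing turtle program step by step:
Start: pos=(0,0), heading=0, pen down
RT 180: heading 0 -> 180
RT 93: heading 180 -> 87
REPEAT 3 [
  -- iteration 1/3 --
  BK 9: (0,0) -> (-0.471,-8.988) [heading=87, draw]
  RT 90: heading 87 -> 357
  FD 1: (-0.471,-8.988) -> (0.528,-9.04) [heading=357, draw]
  PU: pen up
  -- iteration 2/3 --
  BK 9: (0.528,-9.04) -> (-8.46,-8.569) [heading=357, move]
  RT 90: heading 357 -> 267
  FD 1: (-8.46,-8.569) -> (-8.512,-9.568) [heading=267, move]
  PU: pen up
  -- iteration 3/3 --
  BK 9: (-8.512,-9.568) -> (-8.041,-0.58) [heading=267, move]
  RT 90: heading 267 -> 177
  FD 1: (-8.041,-0.58) -> (-9.04,-0.528) [heading=177, move]
  PU: pen up
]
FD 4: (-9.04,-0.528) -> (-13.035,-0.318) [heading=177, move]
LT 90: heading 177 -> 267
Final: pos=(-13.035,-0.318), heading=267, 2 segment(s) drawn

Answer: 267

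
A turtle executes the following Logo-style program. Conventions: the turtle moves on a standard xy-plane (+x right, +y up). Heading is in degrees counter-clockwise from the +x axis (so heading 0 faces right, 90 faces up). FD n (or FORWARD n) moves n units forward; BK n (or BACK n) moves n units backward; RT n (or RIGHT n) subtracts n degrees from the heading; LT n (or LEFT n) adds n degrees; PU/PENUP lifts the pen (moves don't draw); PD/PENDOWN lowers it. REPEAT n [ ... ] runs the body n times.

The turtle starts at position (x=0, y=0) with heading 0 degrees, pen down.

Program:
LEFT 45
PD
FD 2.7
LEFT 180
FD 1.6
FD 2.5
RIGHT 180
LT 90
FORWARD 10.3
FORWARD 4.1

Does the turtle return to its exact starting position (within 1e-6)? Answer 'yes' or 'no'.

Executing turtle program step by step:
Start: pos=(0,0), heading=0, pen down
LT 45: heading 0 -> 45
PD: pen down
FD 2.7: (0,0) -> (1.909,1.909) [heading=45, draw]
LT 180: heading 45 -> 225
FD 1.6: (1.909,1.909) -> (0.778,0.778) [heading=225, draw]
FD 2.5: (0.778,0.778) -> (-0.99,-0.99) [heading=225, draw]
RT 180: heading 225 -> 45
LT 90: heading 45 -> 135
FD 10.3: (-0.99,-0.99) -> (-8.273,6.293) [heading=135, draw]
FD 4.1: (-8.273,6.293) -> (-11.172,9.192) [heading=135, draw]
Final: pos=(-11.172,9.192), heading=135, 5 segment(s) drawn

Start position: (0, 0)
Final position: (-11.172, 9.192)
Distance = 14.468; >= 1e-6 -> NOT closed

Answer: no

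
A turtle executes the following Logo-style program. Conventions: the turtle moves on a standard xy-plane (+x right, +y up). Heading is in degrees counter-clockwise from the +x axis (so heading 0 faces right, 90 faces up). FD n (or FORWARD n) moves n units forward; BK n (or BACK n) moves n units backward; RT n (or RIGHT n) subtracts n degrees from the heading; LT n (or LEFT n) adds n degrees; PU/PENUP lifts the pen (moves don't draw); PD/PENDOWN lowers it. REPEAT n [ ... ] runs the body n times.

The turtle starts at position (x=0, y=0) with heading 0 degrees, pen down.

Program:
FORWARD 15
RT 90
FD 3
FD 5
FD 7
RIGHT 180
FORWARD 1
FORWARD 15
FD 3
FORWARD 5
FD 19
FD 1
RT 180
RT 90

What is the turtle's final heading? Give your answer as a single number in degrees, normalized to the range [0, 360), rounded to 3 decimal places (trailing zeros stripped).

Answer: 180

Derivation:
Executing turtle program step by step:
Start: pos=(0,0), heading=0, pen down
FD 15: (0,0) -> (15,0) [heading=0, draw]
RT 90: heading 0 -> 270
FD 3: (15,0) -> (15,-3) [heading=270, draw]
FD 5: (15,-3) -> (15,-8) [heading=270, draw]
FD 7: (15,-8) -> (15,-15) [heading=270, draw]
RT 180: heading 270 -> 90
FD 1: (15,-15) -> (15,-14) [heading=90, draw]
FD 15: (15,-14) -> (15,1) [heading=90, draw]
FD 3: (15,1) -> (15,4) [heading=90, draw]
FD 5: (15,4) -> (15,9) [heading=90, draw]
FD 19: (15,9) -> (15,28) [heading=90, draw]
FD 1: (15,28) -> (15,29) [heading=90, draw]
RT 180: heading 90 -> 270
RT 90: heading 270 -> 180
Final: pos=(15,29), heading=180, 10 segment(s) drawn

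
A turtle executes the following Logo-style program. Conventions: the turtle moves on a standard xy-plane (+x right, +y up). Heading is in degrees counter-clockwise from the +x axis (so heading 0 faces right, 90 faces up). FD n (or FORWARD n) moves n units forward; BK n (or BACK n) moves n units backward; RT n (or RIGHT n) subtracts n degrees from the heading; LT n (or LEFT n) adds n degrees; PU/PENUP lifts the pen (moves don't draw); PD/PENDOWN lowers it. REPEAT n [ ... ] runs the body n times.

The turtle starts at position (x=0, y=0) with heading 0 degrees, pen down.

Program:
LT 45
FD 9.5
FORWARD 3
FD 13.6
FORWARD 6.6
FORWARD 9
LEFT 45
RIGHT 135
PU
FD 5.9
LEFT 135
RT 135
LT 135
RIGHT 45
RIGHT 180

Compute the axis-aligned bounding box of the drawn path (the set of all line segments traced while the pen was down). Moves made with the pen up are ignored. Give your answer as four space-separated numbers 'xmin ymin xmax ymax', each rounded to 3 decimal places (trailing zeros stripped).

Answer: 0 0 29.486 29.486

Derivation:
Executing turtle program step by step:
Start: pos=(0,0), heading=0, pen down
LT 45: heading 0 -> 45
FD 9.5: (0,0) -> (6.718,6.718) [heading=45, draw]
FD 3: (6.718,6.718) -> (8.839,8.839) [heading=45, draw]
FD 13.6: (8.839,8.839) -> (18.455,18.455) [heading=45, draw]
FD 6.6: (18.455,18.455) -> (23.122,23.122) [heading=45, draw]
FD 9: (23.122,23.122) -> (29.486,29.486) [heading=45, draw]
LT 45: heading 45 -> 90
RT 135: heading 90 -> 315
PU: pen up
FD 5.9: (29.486,29.486) -> (33.658,25.314) [heading=315, move]
LT 135: heading 315 -> 90
RT 135: heading 90 -> 315
LT 135: heading 315 -> 90
RT 45: heading 90 -> 45
RT 180: heading 45 -> 225
Final: pos=(33.658,25.314), heading=225, 5 segment(s) drawn

Segment endpoints: x in {0, 6.718, 8.839, 18.455, 23.122, 29.486}, y in {0, 6.718, 8.839, 18.455, 23.122, 29.486}
xmin=0, ymin=0, xmax=29.486, ymax=29.486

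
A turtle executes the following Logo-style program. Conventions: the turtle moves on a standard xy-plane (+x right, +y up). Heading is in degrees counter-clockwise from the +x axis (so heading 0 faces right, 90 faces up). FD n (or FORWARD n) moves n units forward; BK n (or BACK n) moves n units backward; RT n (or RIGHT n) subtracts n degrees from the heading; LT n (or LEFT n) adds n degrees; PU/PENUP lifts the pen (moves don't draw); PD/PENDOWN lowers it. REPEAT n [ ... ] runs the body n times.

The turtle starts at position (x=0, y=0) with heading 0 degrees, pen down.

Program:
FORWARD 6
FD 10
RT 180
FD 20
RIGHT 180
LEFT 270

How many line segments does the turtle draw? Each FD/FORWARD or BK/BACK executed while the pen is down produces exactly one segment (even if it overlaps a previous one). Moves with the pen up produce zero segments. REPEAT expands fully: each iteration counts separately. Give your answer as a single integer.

Answer: 3

Derivation:
Executing turtle program step by step:
Start: pos=(0,0), heading=0, pen down
FD 6: (0,0) -> (6,0) [heading=0, draw]
FD 10: (6,0) -> (16,0) [heading=0, draw]
RT 180: heading 0 -> 180
FD 20: (16,0) -> (-4,0) [heading=180, draw]
RT 180: heading 180 -> 0
LT 270: heading 0 -> 270
Final: pos=(-4,0), heading=270, 3 segment(s) drawn
Segments drawn: 3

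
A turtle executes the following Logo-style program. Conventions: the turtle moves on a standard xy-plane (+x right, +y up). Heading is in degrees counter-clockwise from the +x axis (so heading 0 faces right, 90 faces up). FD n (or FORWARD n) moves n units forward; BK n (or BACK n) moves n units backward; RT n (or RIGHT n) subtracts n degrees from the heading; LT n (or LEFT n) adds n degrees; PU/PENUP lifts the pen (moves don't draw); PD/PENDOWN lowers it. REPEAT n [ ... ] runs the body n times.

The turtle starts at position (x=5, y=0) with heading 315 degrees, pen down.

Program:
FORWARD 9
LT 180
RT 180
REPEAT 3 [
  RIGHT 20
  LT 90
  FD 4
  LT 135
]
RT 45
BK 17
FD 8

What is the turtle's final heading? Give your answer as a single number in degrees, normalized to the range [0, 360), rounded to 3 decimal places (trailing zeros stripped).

Answer: 165

Derivation:
Executing turtle program step by step:
Start: pos=(5,0), heading=315, pen down
FD 9: (5,0) -> (11.364,-6.364) [heading=315, draw]
LT 180: heading 315 -> 135
RT 180: heading 135 -> 315
REPEAT 3 [
  -- iteration 1/3 --
  RT 20: heading 315 -> 295
  LT 90: heading 295 -> 25
  FD 4: (11.364,-6.364) -> (14.989,-4.673) [heading=25, draw]
  LT 135: heading 25 -> 160
  -- iteration 2/3 --
  RT 20: heading 160 -> 140
  LT 90: heading 140 -> 230
  FD 4: (14.989,-4.673) -> (12.418,-7.738) [heading=230, draw]
  LT 135: heading 230 -> 5
  -- iteration 3/3 --
  RT 20: heading 5 -> 345
  LT 90: heading 345 -> 75
  FD 4: (12.418,-7.738) -> (13.453,-3.874) [heading=75, draw]
  LT 135: heading 75 -> 210
]
RT 45: heading 210 -> 165
BK 17: (13.453,-3.874) -> (29.874,-8.274) [heading=165, draw]
FD 8: (29.874,-8.274) -> (22.147,-6.203) [heading=165, draw]
Final: pos=(22.147,-6.203), heading=165, 6 segment(s) drawn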